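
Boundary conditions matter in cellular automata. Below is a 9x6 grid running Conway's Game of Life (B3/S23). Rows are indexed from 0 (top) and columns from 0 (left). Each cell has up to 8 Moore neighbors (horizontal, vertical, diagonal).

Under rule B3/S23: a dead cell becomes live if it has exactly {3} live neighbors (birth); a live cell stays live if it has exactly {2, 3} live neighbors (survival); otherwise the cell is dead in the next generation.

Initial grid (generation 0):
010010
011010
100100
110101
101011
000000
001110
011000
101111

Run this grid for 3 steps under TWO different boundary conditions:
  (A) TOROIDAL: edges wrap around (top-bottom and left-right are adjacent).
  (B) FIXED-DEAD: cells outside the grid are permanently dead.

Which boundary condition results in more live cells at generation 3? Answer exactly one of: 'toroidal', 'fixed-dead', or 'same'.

Answer: fixed-dead

Derivation:
Under TOROIDAL boundary, generation 3:
000100
000000
000100
011011
000000
000111
011000
101110
111001
Population = 19

Under FIXED-DEAD boundary, generation 3:
000000
110110
110010
110010
110011
110001
111010
000000
000000
Population = 21

Comparison: toroidal=19, fixed-dead=21 -> fixed-dead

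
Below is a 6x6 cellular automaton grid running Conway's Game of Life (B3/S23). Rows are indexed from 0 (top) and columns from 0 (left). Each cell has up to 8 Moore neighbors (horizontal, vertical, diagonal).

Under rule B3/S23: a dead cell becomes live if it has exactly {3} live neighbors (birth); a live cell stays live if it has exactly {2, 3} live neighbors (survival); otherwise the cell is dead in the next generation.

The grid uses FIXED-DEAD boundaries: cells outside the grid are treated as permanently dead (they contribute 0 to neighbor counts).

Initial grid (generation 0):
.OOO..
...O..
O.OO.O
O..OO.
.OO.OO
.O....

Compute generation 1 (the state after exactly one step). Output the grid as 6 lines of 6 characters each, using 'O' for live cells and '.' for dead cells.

Simulating step by step:
Generation 0 (given above): 16 live cells
Generation 1: 12 live cells
(generation 1 grid is the final answer)

Answer: ..OO..
......
.OO...
O.....
OOO.OO
.OO...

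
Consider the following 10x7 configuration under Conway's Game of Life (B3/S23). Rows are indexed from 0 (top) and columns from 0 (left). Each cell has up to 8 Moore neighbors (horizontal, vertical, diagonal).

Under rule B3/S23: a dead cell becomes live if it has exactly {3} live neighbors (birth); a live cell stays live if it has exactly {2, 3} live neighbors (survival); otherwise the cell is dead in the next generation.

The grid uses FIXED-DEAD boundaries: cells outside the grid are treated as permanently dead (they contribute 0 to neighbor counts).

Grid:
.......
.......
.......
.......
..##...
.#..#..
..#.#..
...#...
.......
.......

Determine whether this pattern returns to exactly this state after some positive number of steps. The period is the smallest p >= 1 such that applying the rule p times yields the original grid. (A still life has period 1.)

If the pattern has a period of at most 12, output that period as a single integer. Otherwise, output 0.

Answer: 1

Derivation:
Simulating and comparing each generation to the original:
Gen 0 (original, given above): 7 live cells
Gen 1: 7 live cells, MATCHES original -> period = 1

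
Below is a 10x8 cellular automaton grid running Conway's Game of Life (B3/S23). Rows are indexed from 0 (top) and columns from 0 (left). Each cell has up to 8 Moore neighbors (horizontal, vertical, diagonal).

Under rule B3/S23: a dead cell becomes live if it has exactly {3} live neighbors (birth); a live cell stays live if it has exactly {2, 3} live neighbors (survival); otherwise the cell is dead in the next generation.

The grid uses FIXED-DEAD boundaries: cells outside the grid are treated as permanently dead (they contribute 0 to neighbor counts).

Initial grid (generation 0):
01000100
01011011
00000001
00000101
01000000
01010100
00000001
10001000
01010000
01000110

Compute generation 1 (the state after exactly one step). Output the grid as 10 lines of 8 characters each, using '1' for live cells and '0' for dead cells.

Simulating step by step:
Generation 0 (given above): 22 live cells
Generation 1: 24 live cells
(generation 1 grid is the final answer)

Answer: 00101110
00101111
00001101
00000010
00101010
00100000
00001000
00000000
11101100
00100000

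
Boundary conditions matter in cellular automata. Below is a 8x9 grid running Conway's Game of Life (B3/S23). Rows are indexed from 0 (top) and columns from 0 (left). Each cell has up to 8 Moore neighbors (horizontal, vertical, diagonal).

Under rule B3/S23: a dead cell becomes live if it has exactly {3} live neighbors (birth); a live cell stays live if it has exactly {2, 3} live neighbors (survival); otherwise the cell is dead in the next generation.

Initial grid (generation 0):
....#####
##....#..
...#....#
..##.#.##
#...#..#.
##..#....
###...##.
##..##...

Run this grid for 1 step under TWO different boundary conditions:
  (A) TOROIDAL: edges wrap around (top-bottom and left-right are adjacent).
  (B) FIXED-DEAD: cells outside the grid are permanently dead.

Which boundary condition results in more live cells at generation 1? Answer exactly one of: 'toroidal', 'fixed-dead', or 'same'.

Under TOROIDAL boundary, generation 1:
....#..##
#...#.#..
.#.##.#.#
#.##..##.
#.#.####.
..##.###.
..###.#..
..###....
Population = 34

Under FIXED-DEAD boundary, generation 1:
.....###.
....#.#.#
.#.##.#.#
..##..###
#.#.#####
..##.###.
..###.#..
#.#..##..
Population = 36

Comparison: toroidal=34, fixed-dead=36 -> fixed-dead

Answer: fixed-dead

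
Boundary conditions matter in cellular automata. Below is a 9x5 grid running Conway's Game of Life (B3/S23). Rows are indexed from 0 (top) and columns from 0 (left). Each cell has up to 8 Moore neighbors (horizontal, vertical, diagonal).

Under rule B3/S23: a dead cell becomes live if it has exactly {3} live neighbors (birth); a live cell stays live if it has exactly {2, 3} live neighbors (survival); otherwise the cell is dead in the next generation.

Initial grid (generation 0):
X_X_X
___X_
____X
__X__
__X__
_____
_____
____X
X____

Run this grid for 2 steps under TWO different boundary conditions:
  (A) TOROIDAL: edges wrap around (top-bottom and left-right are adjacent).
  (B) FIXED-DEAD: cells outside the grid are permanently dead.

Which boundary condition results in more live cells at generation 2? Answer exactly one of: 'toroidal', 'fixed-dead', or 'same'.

Under TOROIDAL boundary, generation 2:
___X_
XX_X_
__XX_
_____
_____
_____
_____
_____
_X_X_
Population = 8

Under FIXED-DEAD boundary, generation 2:
___XX
__XXX
__XX_
_____
_____
_____
_____
_____
_____
Population = 7

Comparison: toroidal=8, fixed-dead=7 -> toroidal

Answer: toroidal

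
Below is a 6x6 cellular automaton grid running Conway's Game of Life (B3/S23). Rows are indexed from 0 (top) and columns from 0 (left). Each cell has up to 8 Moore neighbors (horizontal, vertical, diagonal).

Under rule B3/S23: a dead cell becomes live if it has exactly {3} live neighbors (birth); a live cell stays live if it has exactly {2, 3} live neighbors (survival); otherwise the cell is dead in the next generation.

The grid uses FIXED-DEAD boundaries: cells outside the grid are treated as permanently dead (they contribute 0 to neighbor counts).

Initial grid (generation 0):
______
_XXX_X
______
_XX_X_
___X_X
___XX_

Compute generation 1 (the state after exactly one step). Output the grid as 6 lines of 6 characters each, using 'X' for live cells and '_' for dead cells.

Simulating step by step:
Generation 0 (given above): 11 live cells
Generation 1: 9 live cells
(generation 1 grid is the final answer)

Answer: __X___
__X___
____X_
__XXX_
_____X
___XX_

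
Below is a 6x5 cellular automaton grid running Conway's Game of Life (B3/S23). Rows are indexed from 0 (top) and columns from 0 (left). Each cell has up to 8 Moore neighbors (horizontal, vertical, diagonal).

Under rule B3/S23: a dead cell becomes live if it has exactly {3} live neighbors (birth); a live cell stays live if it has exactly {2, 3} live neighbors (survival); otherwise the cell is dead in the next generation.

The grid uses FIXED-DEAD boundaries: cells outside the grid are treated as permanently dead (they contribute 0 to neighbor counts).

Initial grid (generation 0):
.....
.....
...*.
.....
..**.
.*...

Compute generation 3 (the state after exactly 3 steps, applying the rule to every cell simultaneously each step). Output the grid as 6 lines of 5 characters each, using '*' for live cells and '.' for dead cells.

Simulating step by step:
Generation 0 (given above): 4 live cells
Generation 1: 4 live cells
.....
.....
.....
..**.
..*..
..*..
Generation 2: 4 live cells
.....
.....
.....
..**.
.**..
.....
Generation 3: 6 live cells
(generation 3 grid is the final answer)

Answer: .....
.....
.....
.***.
.***.
.....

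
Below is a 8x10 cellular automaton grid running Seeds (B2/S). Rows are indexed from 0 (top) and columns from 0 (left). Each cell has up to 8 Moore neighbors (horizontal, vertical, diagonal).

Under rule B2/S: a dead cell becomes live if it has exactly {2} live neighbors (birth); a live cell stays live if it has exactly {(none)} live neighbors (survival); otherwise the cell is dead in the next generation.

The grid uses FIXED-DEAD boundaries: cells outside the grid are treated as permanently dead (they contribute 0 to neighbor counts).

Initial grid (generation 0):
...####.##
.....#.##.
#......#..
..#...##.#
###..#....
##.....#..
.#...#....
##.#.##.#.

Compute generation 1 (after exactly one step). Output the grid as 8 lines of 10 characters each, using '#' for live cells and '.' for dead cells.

Simulating step by step:
Generation 0 (given above): 30 live cells
Generation 1: 11 live cells
(generation 1 grid is the final answer)

Answer: ..........
...#......
.#...#...#
...#.#....
...#......
....##....
........#.
.......#..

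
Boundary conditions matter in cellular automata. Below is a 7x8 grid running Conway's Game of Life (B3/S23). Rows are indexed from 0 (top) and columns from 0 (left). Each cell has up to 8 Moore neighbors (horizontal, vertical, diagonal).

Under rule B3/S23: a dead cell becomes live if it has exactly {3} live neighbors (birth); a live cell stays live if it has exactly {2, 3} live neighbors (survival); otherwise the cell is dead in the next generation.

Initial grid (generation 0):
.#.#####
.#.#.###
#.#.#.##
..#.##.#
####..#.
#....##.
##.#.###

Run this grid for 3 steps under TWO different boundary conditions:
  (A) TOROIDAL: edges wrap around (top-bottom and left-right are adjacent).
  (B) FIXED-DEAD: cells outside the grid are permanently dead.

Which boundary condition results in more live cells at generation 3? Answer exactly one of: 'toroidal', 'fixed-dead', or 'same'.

Answer: toroidal

Derivation:
Under TOROIDAL boundary, generation 3:
###.....
##......
.##.....
.##.....
....#...
.....#..
##.##...
Population = 15

Under FIXED-DEAD boundary, generation 3:
........
.#......
..#.....
..#.....
.#..#...
.#...#..
........
Population = 7

Comparison: toroidal=15, fixed-dead=7 -> toroidal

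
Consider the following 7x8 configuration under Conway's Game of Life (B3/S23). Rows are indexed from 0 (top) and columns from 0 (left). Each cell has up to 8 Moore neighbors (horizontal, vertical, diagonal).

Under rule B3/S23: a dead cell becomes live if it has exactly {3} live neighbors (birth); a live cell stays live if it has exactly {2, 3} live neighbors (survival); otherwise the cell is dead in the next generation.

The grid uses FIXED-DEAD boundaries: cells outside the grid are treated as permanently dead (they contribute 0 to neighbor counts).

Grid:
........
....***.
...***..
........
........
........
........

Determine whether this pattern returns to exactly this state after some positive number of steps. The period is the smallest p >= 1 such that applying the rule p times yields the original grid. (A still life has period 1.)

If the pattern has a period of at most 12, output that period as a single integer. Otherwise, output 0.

Answer: 2

Derivation:
Simulating and comparing each generation to the original:
Gen 0 (original, given above): 6 live cells
Gen 1: 6 live cells, differs from original
Gen 2: 6 live cells, MATCHES original -> period = 2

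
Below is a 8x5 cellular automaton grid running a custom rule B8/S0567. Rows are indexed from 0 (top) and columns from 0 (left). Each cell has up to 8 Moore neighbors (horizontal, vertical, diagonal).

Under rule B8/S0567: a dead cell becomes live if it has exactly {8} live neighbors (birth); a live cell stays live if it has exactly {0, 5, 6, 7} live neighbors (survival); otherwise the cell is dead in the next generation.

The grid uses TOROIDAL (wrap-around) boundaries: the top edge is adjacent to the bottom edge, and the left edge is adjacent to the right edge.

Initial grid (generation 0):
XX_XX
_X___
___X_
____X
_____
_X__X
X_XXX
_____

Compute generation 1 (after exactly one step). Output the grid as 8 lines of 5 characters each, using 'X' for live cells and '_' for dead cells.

Answer: _____
_____
_____
_____
_____
_____
_____
_____

Derivation:
Simulating step by step:
Generation 0 (given above): 13 live cells
Generation 1: 0 live cells
(generation 1 grid is the final answer)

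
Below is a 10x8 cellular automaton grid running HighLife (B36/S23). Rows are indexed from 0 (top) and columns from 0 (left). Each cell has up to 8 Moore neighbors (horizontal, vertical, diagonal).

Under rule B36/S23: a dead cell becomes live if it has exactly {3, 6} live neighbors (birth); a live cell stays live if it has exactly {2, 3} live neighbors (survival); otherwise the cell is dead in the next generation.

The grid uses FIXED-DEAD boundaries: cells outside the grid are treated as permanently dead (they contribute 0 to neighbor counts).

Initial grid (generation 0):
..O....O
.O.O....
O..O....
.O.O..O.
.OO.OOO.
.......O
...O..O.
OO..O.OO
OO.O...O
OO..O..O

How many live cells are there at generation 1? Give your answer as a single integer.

Simulating step by step:
Generation 0 (given above): 30 live cells
Generation 1: 38 live cells
..O.....
.O.O....
OO.OO...
OO.O..O.
.OOOOOOO
..OOO..O
.....OO.
OO.OOOOO
...OOO.O
OOO.....
Population at generation 1: 38

Answer: 38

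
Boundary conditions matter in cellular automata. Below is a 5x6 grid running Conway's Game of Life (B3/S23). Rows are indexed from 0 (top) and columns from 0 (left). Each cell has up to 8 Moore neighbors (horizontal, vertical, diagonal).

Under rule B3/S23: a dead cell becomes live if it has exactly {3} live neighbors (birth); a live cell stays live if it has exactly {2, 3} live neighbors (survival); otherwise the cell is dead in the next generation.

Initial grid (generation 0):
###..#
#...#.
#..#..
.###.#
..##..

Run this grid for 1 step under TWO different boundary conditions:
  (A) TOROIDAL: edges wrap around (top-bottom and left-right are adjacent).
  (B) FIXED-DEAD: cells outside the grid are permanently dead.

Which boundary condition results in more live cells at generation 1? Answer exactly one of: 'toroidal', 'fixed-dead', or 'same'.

Under TOROIDAL boundary, generation 1:
#.#.##
..###.
#..#..
##....
.....#
Population = 12

Under FIXED-DEAD boundary, generation 1:
##....
#.###.
#..#..
.#....
.#.##.
Population = 12

Comparison: toroidal=12, fixed-dead=12 -> same

Answer: same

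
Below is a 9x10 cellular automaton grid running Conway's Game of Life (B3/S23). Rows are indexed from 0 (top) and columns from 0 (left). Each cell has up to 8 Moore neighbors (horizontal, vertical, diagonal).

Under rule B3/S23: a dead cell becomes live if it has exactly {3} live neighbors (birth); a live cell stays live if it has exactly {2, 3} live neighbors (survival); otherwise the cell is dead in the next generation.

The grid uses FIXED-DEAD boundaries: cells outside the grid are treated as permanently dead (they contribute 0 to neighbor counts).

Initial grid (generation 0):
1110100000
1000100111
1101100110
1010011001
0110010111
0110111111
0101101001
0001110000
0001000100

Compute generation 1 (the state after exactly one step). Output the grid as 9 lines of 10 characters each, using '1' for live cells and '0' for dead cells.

Answer: 1101000010
0000110101
1011100000
1000010001
1000000000
1000000000
0100000001
0000011000
0001000000

Derivation:
Simulating step by step:
Generation 0 (given above): 44 live cells
Generation 1: 22 live cells
(generation 1 grid is the final answer)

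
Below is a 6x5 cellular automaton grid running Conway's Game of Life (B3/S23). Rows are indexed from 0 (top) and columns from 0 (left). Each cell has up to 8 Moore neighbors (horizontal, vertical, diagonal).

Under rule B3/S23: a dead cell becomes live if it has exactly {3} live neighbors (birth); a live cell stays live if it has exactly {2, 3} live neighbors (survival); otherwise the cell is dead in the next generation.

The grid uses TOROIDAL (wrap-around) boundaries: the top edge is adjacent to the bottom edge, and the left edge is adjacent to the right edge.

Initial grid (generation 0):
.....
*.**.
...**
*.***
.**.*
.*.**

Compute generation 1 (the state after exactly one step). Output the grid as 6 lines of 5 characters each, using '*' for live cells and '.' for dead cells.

Answer: **...
..**.
.....
.....
.....
.*.**

Derivation:
Simulating step by step:
Generation 0 (given above): 15 live cells
Generation 1: 7 live cells
(generation 1 grid is the final answer)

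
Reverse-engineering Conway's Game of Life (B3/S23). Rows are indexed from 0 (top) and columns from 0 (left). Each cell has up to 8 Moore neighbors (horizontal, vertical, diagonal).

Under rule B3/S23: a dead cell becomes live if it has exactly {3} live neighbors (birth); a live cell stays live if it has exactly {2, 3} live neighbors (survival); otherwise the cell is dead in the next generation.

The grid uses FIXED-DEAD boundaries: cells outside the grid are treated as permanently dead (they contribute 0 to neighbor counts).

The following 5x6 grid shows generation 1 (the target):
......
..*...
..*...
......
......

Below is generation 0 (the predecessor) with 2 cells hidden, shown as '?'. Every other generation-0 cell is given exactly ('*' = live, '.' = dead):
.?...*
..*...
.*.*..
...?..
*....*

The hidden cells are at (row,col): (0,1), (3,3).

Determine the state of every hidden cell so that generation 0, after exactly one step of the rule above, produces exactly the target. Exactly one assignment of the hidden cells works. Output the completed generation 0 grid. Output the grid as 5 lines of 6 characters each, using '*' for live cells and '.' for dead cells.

Answer: .....*
..*...
.*.*..
......
*....*

Derivation:
Hidden generation-0 cells (in order): (0,1), (3,3).
A hidden cell only influences target cells in its own 3x3 neighborhood. Try each of the 2^2 = 4 assignments, step the completed generation 0 forward once under B3/S23, and compare with the target:
  (0,1)=. (3,3)=. -> step reproduces the target at every cell -> ACCEPT
  (0,1)=. (3,3)=* -> step gives (2,2)='.' but target has '*' -> reject
  (0,1)=* (3,3)=. -> step gives (1,1)='*' but target has '.' -> reject
  (0,1)=* (3,3)=* -> step gives (1,1)='*' but target has '.' -> reject
Unique solution: (0,1)=dead, (3,3)=dead.
Check: live-neighbor counts of every cell in the completed generation 0:
011110
122221
113110
222121
010010
Applying B3/S23 to generation 0 with these counts gives:
......
..*...
..*...
......
......
which matches the target exactly.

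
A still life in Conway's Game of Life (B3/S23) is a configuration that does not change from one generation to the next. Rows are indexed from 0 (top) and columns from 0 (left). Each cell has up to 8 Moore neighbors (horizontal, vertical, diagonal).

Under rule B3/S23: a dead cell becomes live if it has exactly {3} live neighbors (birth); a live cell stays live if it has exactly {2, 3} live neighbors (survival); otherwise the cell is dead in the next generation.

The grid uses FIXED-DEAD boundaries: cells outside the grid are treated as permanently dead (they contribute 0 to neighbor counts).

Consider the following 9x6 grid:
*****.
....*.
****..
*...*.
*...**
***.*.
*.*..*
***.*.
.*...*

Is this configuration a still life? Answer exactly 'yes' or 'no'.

Compute generation 1 and compare to generation 0 (given above):
Generation 1:
.****.
....*.
*****.
*.*.**
*...**
*.*.*.
....**
*.****
***...
Cell (0,0) differs: gen0=1 vs gen1=0 -> NOT a still life.

Answer: no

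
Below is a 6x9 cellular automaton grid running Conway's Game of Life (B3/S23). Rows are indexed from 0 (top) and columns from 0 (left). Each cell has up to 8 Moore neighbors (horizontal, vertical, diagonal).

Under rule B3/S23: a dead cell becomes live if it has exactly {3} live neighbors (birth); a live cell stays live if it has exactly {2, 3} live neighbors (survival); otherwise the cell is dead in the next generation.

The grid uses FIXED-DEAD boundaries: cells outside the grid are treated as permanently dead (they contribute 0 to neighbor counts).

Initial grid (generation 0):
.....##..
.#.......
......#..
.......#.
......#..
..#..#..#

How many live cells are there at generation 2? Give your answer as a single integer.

Simulating step by step:
Generation 0 (given above): 9 live cells
Generation 1: 6 live cells
.........
.....##..
.........
......##.
......##.
.........
Generation 2: 6 live cells
.........
.........
.....#.#.
......##.
......##.
.........
Population at generation 2: 6

Answer: 6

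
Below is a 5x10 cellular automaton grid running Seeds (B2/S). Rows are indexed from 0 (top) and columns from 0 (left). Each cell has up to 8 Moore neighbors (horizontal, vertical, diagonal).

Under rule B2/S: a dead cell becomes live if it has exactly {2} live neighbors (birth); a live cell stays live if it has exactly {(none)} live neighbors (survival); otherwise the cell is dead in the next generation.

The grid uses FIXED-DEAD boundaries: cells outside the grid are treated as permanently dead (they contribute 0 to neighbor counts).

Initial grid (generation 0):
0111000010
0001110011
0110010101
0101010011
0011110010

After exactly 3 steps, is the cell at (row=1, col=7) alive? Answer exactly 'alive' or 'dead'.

Simulating step by step:
Generation 0 (given above): 24 live cells
Generation 1: 8 live cells
0000010100
1000000000
1000000000
1000000000
0100001100
Generation 2: 6 live cells
0000001000
0100001000
0000000000
0000001100
1000000000
Generation 3: 7 live cells
0000010100
0000010100
0000010000
0000000000
0000001100

Cell (1,7) at generation 3: 1 -> alive

Answer: alive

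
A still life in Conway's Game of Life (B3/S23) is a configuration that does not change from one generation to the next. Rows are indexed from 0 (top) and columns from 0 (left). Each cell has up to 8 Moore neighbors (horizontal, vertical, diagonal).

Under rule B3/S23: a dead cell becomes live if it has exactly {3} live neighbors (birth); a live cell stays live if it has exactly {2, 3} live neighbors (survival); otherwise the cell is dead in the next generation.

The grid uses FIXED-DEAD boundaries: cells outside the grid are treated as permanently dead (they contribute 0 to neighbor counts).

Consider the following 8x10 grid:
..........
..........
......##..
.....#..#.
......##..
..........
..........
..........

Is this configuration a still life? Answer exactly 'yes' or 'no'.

Compute generation 1 and compare to generation 0 (given above):
Generation 1:
..........
..........
......##..
.....#..#.
......##..
..........
..........
..........
The grids are IDENTICAL -> still life.

Answer: yes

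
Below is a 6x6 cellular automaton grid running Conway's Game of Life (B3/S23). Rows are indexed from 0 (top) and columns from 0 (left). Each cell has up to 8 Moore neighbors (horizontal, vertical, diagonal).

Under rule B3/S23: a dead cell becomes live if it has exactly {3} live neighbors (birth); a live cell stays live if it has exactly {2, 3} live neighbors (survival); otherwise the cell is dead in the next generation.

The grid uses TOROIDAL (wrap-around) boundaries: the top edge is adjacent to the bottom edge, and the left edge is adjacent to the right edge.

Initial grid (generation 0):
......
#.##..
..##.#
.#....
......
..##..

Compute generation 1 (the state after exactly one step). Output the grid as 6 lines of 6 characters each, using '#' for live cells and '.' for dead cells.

Answer: .#....
.####.
#..##.
..#...
..#...
......

Derivation:
Simulating step by step:
Generation 0 (given above): 9 live cells
Generation 1: 10 live cells
(generation 1 grid is the final answer)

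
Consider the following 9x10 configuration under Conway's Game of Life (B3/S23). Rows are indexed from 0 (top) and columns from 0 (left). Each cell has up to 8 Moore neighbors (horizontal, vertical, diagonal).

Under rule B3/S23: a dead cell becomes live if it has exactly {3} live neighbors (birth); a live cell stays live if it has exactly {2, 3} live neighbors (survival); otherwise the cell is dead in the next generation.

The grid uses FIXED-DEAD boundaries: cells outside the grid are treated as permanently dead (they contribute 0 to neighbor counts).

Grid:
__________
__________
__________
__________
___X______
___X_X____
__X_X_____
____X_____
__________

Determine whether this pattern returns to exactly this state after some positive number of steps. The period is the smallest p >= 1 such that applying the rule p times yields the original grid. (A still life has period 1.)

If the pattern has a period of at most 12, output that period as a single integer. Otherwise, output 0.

Answer: 2

Derivation:
Simulating and comparing each generation to the original:
Gen 0 (original, given above): 6 live cells
Gen 1: 6 live cells, differs from original
Gen 2: 6 live cells, MATCHES original -> period = 2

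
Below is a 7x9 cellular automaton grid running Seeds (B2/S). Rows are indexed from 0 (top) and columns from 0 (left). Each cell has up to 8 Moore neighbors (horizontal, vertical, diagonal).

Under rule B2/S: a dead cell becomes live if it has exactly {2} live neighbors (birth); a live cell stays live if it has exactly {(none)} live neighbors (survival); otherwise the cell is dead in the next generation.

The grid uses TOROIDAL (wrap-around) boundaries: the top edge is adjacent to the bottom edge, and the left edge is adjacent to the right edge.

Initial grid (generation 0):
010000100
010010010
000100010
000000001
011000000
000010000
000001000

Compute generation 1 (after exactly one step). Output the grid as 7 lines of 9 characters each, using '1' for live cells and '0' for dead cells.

Simulating step by step:
Generation 0 (given above): 12 live cells
Generation 1: 24 live cells
(generation 1 grid is the final answer)

Answer: 101010010
100101001
101010100
110100010
100100000
011101000
000010100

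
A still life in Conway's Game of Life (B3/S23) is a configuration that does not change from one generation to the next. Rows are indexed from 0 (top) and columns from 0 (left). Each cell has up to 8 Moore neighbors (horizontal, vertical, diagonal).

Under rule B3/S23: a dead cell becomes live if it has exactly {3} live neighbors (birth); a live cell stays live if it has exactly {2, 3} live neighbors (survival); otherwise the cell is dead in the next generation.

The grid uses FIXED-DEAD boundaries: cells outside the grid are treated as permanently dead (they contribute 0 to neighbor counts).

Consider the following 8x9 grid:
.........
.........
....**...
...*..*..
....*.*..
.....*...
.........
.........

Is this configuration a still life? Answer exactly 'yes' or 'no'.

Answer: yes

Derivation:
Compute generation 1 and compare to generation 0 (given above):
Generation 1:
.........
.........
....**...
...*..*..
....*.*..
.....*...
.........
.........
The grids are IDENTICAL -> still life.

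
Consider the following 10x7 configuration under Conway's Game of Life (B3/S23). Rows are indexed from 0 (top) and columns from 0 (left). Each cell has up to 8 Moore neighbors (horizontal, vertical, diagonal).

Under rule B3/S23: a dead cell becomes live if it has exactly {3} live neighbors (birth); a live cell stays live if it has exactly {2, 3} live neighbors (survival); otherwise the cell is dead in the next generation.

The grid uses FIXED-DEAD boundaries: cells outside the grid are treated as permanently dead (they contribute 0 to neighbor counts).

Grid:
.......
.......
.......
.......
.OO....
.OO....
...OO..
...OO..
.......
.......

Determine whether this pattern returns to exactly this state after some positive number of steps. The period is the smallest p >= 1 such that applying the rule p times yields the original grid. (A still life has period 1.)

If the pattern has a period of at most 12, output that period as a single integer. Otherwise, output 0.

Simulating and comparing each generation to the original:
Gen 0 (original, given above): 8 live cells
Gen 1: 6 live cells, differs from original
Gen 2: 8 live cells, MATCHES original -> period = 2

Answer: 2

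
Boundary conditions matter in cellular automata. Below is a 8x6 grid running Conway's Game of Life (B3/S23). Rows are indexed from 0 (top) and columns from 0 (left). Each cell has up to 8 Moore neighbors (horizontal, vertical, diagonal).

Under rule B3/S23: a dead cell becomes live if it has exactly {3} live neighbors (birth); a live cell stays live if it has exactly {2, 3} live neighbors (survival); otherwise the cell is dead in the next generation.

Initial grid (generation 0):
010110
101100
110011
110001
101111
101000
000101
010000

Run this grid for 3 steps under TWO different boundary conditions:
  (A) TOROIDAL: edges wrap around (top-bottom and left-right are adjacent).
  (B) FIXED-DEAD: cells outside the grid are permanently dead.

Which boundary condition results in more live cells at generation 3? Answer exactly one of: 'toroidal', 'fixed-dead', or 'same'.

Answer: toroidal

Derivation:
Under TOROIDAL boundary, generation 3:
110000
001001
000000
011100
111100
000001
111100
000000
Population = 16

Under FIXED-DEAD boundary, generation 3:
000000
000101
000111
011000
011111
000001
000000
000000
Population = 13

Comparison: toroidal=16, fixed-dead=13 -> toroidal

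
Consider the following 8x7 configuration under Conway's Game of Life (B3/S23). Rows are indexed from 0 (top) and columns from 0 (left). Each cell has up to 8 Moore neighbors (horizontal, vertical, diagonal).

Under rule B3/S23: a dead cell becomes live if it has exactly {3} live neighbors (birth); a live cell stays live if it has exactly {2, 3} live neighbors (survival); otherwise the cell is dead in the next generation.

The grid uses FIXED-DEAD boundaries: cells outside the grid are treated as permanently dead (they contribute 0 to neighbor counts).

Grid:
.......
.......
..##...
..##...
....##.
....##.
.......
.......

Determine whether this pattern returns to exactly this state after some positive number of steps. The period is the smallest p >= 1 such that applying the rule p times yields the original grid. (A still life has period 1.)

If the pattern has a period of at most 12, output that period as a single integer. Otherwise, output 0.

Answer: 2

Derivation:
Simulating and comparing each generation to the original:
Gen 0 (original, given above): 8 live cells
Gen 1: 6 live cells, differs from original
Gen 2: 8 live cells, MATCHES original -> period = 2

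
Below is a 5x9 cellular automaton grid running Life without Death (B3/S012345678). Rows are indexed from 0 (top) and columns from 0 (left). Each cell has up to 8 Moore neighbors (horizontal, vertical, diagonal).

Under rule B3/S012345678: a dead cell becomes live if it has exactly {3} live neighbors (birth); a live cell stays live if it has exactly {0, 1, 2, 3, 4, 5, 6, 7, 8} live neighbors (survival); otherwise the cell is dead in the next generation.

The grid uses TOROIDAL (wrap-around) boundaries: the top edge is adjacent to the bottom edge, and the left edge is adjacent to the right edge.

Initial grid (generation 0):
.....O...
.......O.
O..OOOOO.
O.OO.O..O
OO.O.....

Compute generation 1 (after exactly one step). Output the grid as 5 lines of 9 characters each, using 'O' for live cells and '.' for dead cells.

Simulating step by step:
Generation 0 (given above): 16 live cells
Generation 1: 21 live cells
(generation 1 grid is the final answer)

Answer: .....O...
.......OO
OOOOOOOO.
O.OO.O.OO
OO.O....O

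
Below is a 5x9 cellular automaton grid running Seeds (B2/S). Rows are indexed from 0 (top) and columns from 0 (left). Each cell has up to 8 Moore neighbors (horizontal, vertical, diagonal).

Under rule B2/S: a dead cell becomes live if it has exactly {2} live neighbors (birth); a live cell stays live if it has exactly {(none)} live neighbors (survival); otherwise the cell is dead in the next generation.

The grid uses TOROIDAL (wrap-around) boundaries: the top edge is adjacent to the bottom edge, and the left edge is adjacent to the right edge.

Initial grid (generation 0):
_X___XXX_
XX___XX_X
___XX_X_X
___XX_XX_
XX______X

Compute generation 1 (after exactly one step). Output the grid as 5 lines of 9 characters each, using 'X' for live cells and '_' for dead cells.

Simulating step by step:
Generation 0 (given above): 20 live cells
Generation 1: 5 live cells
(generation 1 grid is the final answer)

Answer: ____X____
___X_____
_X_______
_X_______
___X_____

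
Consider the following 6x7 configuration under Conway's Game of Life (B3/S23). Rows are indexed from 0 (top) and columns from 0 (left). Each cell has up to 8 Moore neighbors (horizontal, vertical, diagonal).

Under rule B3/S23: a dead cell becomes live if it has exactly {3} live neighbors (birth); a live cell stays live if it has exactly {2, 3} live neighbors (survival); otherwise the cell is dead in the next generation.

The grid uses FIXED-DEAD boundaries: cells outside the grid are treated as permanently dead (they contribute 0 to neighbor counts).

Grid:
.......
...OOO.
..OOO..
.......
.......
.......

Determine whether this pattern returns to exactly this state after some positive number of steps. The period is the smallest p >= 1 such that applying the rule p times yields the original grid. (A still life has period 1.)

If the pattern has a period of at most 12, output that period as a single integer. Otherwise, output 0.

Answer: 2

Derivation:
Simulating and comparing each generation to the original:
Gen 0 (original, given above): 6 live cells
Gen 1: 6 live cells, differs from original
Gen 2: 6 live cells, MATCHES original -> period = 2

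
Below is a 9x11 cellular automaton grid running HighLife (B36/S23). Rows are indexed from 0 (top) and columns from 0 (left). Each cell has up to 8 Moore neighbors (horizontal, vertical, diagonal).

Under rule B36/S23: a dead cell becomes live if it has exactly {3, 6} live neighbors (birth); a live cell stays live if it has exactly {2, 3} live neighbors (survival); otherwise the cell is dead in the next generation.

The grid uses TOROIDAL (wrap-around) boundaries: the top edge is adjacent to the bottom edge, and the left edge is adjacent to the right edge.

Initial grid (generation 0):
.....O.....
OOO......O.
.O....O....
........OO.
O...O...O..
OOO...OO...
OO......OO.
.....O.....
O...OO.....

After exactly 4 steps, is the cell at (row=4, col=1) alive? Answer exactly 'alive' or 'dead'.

Answer: dead

Derivation:
Simulating step by step:
Generation 0 (given above): 25 live cells
Generation 1: 37 live cells
O...OO....O
OOO........
OOO.....OOO
.......OOO.
O.......OOO
..O....O.O.
O.O...OOO.O
OO..OO....O
....OOO....
Generation 2: 28 live cells
O..OO.O...O
..OO......O
..O....O...
.......O...
...........
......O.O.O
..OO.OOOO..
.O.OO....OO
.O.O..O....
Generation 3: 31 live cells
OO..OO....O
OOO.O.....O
..OO.......
...........
.......O...
.....OO.OO.
O.OO.OO.O.O
OOO.....OO.
.O.......O.
Generation 4: 31 live cells
...OOO...O.
....OO....O
O.OO.......
...........
......OOO..
....OO..OOO
O.OOOOO..O.
...O...OO..
O.......OO.

Cell (4,1) at generation 4: 0 -> dead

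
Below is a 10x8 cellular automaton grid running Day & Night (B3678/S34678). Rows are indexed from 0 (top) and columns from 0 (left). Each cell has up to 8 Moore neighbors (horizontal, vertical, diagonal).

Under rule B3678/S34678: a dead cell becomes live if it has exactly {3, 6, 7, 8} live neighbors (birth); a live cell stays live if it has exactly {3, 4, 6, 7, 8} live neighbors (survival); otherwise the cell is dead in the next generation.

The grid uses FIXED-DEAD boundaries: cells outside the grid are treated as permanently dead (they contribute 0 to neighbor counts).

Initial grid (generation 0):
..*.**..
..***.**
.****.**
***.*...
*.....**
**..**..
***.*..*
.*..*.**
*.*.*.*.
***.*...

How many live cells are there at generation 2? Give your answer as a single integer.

Answer: 34

Derivation:
Simulating step by step:
Generation 0 (given above): 42 live cells
Generation 1: 36 live cells
....***.
...*.***
*.***.**
*.*.....
*****...
*.**.*.*
*.*.*...
......**
***....*
.*...*..
Generation 2: 34 live cells
....****
..******
..***.**
**.*.*..
**..*...
**.*....
.....*.*
*.**....
.*......
***.....
Population at generation 2: 34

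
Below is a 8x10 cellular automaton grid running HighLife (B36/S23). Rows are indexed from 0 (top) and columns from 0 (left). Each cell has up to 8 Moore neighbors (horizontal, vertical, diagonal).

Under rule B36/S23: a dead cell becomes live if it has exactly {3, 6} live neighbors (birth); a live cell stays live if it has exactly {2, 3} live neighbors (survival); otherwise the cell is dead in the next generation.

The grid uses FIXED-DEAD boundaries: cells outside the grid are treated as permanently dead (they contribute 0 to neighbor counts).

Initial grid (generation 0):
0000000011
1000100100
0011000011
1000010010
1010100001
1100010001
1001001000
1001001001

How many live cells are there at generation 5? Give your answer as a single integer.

Simulating step by step:
Generation 0 (given above): 27 live cells
Generation 1: 27 live cells
0000000010
0001000100
0101100111
0010100010
1000110011
1011110000
1010111000
0000000000
Generation 2: 19 live cells
0000000000
0011100101
0000100101
0110000000
0011000011
1010000000
0010001000
0000010000
Generation 3: 11 live cells
0001000000
0001100000
0100100000
0110000001
0001000000
0010000000
0100000000
0000000000
Generation 4: 13 live cells
0001100000
0011100000
0100100000
0111000000
0101000000
0010000000
0000000000
0000000000
Generation 5: 16 live cells
0010100000
0010010000
0111100000
1101100000
0111000000
0010000000
0000000000
0000000000
Population at generation 5: 16

Answer: 16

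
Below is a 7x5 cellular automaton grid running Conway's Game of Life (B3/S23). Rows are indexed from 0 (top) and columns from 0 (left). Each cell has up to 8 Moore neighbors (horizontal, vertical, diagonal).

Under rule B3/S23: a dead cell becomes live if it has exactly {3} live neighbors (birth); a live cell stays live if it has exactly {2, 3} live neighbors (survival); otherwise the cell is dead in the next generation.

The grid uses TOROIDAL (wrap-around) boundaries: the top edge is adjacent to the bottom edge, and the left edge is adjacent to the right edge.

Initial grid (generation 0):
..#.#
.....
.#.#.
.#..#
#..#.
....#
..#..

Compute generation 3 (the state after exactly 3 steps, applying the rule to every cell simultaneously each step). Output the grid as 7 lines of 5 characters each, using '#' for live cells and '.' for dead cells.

Simulating step by step:
Generation 0 (given above): 10 live cells
Generation 1: 12 live cells
...#.
..##.
#.#..
.#.##
#..#.
...##
.....
Generation 2: 14 live cells
..##.
.####
#....
.#.#.
#....
...##
...##
Generation 3: 14 live cells
(generation 3 grid is the final answer)

Answer: ##...
##..#
#....
##..#
#.##.
#..#.
.....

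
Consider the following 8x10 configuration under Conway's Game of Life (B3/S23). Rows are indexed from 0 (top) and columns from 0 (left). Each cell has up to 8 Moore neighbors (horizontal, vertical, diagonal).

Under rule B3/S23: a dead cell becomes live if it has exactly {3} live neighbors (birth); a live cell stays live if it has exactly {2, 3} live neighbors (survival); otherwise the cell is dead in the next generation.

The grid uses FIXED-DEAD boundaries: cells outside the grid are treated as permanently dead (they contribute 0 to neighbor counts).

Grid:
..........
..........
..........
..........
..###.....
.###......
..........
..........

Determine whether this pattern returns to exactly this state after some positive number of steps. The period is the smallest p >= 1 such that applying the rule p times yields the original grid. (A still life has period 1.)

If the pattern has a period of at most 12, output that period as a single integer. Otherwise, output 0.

Simulating and comparing each generation to the original:
Gen 0 (original, given above): 6 live cells
Gen 1: 6 live cells, differs from original
Gen 2: 6 live cells, MATCHES original -> period = 2

Answer: 2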